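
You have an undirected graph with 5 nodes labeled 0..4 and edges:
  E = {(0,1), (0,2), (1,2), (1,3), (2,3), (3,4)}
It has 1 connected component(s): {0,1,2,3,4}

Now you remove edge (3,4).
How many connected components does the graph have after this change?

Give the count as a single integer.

Answer: 2

Derivation:
Initial component count: 1
Remove (3,4): it was a bridge. Count increases: 1 -> 2.
  After removal, components: {0,1,2,3} {4}
New component count: 2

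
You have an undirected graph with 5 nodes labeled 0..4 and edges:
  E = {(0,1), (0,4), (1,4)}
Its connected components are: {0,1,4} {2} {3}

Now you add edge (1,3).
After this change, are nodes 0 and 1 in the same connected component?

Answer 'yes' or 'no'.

Answer: yes

Derivation:
Initial components: {0,1,4} {2} {3}
Adding edge (1,3): merges {0,1,4} and {3}.
New components: {0,1,3,4} {2}
Are 0 and 1 in the same component? yes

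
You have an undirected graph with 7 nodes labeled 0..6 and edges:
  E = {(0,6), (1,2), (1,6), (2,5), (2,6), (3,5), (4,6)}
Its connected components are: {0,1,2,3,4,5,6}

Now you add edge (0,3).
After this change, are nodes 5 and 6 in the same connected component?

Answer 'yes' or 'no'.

Initial components: {0,1,2,3,4,5,6}
Adding edge (0,3): both already in same component {0,1,2,3,4,5,6}. No change.
New components: {0,1,2,3,4,5,6}
Are 5 and 6 in the same component? yes

Answer: yes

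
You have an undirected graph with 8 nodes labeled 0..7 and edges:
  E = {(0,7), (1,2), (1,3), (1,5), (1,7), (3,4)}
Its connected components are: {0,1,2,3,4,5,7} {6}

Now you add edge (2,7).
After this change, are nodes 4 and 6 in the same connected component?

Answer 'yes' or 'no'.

Initial components: {0,1,2,3,4,5,7} {6}
Adding edge (2,7): both already in same component {0,1,2,3,4,5,7}. No change.
New components: {0,1,2,3,4,5,7} {6}
Are 4 and 6 in the same component? no

Answer: no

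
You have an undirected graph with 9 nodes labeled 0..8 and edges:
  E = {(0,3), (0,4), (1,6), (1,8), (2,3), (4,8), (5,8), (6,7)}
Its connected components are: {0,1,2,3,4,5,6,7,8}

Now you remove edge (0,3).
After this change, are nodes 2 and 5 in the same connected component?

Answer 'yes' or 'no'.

Answer: no

Derivation:
Initial components: {0,1,2,3,4,5,6,7,8}
Removing edge (0,3): it was a bridge — component count 1 -> 2.
New components: {0,1,4,5,6,7,8} {2,3}
Are 2 and 5 in the same component? no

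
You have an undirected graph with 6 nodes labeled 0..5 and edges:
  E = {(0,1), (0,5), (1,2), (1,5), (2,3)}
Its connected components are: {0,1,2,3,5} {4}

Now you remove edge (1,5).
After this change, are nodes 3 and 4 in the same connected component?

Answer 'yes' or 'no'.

Answer: no

Derivation:
Initial components: {0,1,2,3,5} {4}
Removing edge (1,5): not a bridge — component count unchanged at 2.
New components: {0,1,2,3,5} {4}
Are 3 and 4 in the same component? no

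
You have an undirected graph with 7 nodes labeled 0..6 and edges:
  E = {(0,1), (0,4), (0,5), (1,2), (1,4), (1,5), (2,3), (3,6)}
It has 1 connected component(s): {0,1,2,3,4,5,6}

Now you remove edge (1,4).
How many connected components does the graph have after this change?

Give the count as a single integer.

Initial component count: 1
Remove (1,4): not a bridge. Count unchanged: 1.
  After removal, components: {0,1,2,3,4,5,6}
New component count: 1

Answer: 1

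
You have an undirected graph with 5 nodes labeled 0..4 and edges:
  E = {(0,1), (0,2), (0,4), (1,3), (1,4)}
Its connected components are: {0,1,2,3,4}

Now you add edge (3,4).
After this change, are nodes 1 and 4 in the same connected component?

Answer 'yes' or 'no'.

Answer: yes

Derivation:
Initial components: {0,1,2,3,4}
Adding edge (3,4): both already in same component {0,1,2,3,4}. No change.
New components: {0,1,2,3,4}
Are 1 and 4 in the same component? yes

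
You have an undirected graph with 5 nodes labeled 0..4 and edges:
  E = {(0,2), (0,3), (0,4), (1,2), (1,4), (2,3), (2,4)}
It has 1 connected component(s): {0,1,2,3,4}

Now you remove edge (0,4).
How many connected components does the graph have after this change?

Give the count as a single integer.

Answer: 1

Derivation:
Initial component count: 1
Remove (0,4): not a bridge. Count unchanged: 1.
  After removal, components: {0,1,2,3,4}
New component count: 1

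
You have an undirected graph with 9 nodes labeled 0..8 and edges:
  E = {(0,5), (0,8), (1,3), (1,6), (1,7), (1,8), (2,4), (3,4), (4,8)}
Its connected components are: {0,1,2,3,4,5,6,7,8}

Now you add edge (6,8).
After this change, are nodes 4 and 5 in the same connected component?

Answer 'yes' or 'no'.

Initial components: {0,1,2,3,4,5,6,7,8}
Adding edge (6,8): both already in same component {0,1,2,3,4,5,6,7,8}. No change.
New components: {0,1,2,3,4,5,6,7,8}
Are 4 and 5 in the same component? yes

Answer: yes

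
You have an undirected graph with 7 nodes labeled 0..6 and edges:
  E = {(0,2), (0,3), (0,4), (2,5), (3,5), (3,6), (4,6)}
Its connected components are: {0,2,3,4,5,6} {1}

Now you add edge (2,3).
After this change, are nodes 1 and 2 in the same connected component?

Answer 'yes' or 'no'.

Initial components: {0,2,3,4,5,6} {1}
Adding edge (2,3): both already in same component {0,2,3,4,5,6}. No change.
New components: {0,2,3,4,5,6} {1}
Are 1 and 2 in the same component? no

Answer: no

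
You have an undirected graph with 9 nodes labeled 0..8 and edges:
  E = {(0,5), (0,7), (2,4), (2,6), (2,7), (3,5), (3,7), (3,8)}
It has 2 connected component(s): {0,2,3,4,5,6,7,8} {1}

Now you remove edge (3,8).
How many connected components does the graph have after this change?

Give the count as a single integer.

Initial component count: 2
Remove (3,8): it was a bridge. Count increases: 2 -> 3.
  After removal, components: {0,2,3,4,5,6,7} {1} {8}
New component count: 3

Answer: 3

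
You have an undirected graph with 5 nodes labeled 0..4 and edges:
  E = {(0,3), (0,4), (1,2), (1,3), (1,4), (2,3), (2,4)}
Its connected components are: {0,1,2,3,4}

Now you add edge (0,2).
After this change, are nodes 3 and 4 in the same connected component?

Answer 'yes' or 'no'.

Initial components: {0,1,2,3,4}
Adding edge (0,2): both already in same component {0,1,2,3,4}. No change.
New components: {0,1,2,3,4}
Are 3 and 4 in the same component? yes

Answer: yes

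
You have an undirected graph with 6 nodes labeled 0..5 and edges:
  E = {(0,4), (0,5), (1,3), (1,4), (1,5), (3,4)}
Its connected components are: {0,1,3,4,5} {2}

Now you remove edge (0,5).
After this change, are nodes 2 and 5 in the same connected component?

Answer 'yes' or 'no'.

Answer: no

Derivation:
Initial components: {0,1,3,4,5} {2}
Removing edge (0,5): not a bridge — component count unchanged at 2.
New components: {0,1,3,4,5} {2}
Are 2 and 5 in the same component? no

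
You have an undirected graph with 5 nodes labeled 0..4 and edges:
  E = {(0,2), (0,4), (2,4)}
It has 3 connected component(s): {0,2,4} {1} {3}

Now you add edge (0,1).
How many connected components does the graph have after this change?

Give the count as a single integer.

Answer: 2

Derivation:
Initial component count: 3
Add (0,1): merges two components. Count decreases: 3 -> 2.
New component count: 2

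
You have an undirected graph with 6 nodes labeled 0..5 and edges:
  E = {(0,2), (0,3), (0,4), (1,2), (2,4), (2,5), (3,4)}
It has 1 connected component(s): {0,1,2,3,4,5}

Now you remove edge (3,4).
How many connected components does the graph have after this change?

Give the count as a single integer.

Initial component count: 1
Remove (3,4): not a bridge. Count unchanged: 1.
  After removal, components: {0,1,2,3,4,5}
New component count: 1

Answer: 1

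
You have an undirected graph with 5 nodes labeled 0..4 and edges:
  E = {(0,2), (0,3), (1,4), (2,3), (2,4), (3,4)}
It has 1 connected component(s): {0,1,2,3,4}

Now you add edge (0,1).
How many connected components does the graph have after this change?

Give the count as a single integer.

Initial component count: 1
Add (0,1): endpoints already in same component. Count unchanged: 1.
New component count: 1

Answer: 1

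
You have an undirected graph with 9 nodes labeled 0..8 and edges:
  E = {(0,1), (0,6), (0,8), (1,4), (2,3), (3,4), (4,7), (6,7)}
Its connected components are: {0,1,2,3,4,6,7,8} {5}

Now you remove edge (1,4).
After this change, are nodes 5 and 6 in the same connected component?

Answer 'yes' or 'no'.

Answer: no

Derivation:
Initial components: {0,1,2,3,4,6,7,8} {5}
Removing edge (1,4): not a bridge — component count unchanged at 2.
New components: {0,1,2,3,4,6,7,8} {5}
Are 5 and 6 in the same component? no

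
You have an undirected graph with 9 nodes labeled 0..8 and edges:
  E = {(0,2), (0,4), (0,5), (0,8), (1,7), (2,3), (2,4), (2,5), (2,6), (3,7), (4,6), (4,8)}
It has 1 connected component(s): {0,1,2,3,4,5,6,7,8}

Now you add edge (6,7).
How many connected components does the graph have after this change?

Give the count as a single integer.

Initial component count: 1
Add (6,7): endpoints already in same component. Count unchanged: 1.
New component count: 1

Answer: 1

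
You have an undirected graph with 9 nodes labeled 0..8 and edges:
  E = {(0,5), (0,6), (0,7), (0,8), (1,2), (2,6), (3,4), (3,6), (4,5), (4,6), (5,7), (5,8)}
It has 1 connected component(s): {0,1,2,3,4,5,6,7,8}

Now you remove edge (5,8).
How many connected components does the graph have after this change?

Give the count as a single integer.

Initial component count: 1
Remove (5,8): not a bridge. Count unchanged: 1.
  After removal, components: {0,1,2,3,4,5,6,7,8}
New component count: 1

Answer: 1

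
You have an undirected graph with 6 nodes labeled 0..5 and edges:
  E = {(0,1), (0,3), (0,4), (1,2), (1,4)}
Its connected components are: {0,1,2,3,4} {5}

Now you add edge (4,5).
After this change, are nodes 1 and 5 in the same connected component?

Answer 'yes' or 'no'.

Initial components: {0,1,2,3,4} {5}
Adding edge (4,5): merges {0,1,2,3,4} and {5}.
New components: {0,1,2,3,4,5}
Are 1 and 5 in the same component? yes

Answer: yes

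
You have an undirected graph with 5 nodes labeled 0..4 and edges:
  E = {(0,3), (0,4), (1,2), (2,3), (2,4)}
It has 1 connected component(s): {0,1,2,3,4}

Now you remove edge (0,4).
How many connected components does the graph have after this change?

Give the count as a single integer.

Initial component count: 1
Remove (0,4): not a bridge. Count unchanged: 1.
  After removal, components: {0,1,2,3,4}
New component count: 1

Answer: 1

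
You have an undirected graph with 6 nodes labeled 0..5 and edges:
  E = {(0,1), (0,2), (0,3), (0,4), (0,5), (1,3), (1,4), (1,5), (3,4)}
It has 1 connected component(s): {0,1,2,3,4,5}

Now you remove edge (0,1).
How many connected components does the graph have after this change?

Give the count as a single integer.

Answer: 1

Derivation:
Initial component count: 1
Remove (0,1): not a bridge. Count unchanged: 1.
  After removal, components: {0,1,2,3,4,5}
New component count: 1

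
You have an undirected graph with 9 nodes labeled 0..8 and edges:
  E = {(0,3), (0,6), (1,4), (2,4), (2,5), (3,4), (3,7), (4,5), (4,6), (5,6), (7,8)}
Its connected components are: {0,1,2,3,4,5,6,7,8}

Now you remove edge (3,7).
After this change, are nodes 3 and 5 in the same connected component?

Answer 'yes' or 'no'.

Answer: yes

Derivation:
Initial components: {0,1,2,3,4,5,6,7,8}
Removing edge (3,7): it was a bridge — component count 1 -> 2.
New components: {0,1,2,3,4,5,6} {7,8}
Are 3 and 5 in the same component? yes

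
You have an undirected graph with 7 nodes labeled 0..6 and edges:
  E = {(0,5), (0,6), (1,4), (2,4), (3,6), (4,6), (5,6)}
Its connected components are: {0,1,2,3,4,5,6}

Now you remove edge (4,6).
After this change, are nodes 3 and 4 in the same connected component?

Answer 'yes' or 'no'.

Initial components: {0,1,2,3,4,5,6}
Removing edge (4,6): it was a bridge — component count 1 -> 2.
New components: {0,3,5,6} {1,2,4}
Are 3 and 4 in the same component? no

Answer: no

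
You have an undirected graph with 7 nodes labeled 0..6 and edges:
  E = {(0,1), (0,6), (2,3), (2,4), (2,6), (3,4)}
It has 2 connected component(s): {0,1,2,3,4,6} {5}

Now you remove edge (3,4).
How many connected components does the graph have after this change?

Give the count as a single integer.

Answer: 2

Derivation:
Initial component count: 2
Remove (3,4): not a bridge. Count unchanged: 2.
  After removal, components: {0,1,2,3,4,6} {5}
New component count: 2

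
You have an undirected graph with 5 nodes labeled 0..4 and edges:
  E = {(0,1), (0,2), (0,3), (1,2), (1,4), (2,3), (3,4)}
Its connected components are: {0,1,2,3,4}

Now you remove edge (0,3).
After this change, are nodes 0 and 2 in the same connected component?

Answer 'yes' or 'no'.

Initial components: {0,1,2,3,4}
Removing edge (0,3): not a bridge — component count unchanged at 1.
New components: {0,1,2,3,4}
Are 0 and 2 in the same component? yes

Answer: yes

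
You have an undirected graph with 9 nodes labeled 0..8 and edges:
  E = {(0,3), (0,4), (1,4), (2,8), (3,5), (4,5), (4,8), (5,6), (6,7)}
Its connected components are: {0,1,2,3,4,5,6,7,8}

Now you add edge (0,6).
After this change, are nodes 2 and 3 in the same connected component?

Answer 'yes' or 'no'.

Answer: yes

Derivation:
Initial components: {0,1,2,3,4,5,6,7,8}
Adding edge (0,6): both already in same component {0,1,2,3,4,5,6,7,8}. No change.
New components: {0,1,2,3,4,5,6,7,8}
Are 2 and 3 in the same component? yes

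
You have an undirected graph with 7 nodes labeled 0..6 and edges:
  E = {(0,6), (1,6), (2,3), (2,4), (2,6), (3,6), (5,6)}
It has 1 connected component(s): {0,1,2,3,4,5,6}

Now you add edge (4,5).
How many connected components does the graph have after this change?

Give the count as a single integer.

Answer: 1

Derivation:
Initial component count: 1
Add (4,5): endpoints already in same component. Count unchanged: 1.
New component count: 1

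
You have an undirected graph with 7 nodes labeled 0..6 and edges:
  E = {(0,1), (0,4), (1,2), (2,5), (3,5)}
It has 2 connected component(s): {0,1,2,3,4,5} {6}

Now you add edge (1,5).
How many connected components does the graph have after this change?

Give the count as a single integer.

Initial component count: 2
Add (1,5): endpoints already in same component. Count unchanged: 2.
New component count: 2

Answer: 2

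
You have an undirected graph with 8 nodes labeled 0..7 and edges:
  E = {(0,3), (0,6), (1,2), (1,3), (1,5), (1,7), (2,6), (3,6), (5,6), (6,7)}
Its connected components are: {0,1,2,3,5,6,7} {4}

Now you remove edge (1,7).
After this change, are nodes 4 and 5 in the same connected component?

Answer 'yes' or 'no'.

Initial components: {0,1,2,3,5,6,7} {4}
Removing edge (1,7): not a bridge — component count unchanged at 2.
New components: {0,1,2,3,5,6,7} {4}
Are 4 and 5 in the same component? no

Answer: no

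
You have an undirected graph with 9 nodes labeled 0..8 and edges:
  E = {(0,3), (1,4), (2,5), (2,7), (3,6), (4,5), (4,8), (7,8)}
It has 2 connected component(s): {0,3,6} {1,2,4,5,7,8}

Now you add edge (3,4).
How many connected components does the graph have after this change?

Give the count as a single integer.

Answer: 1

Derivation:
Initial component count: 2
Add (3,4): merges two components. Count decreases: 2 -> 1.
New component count: 1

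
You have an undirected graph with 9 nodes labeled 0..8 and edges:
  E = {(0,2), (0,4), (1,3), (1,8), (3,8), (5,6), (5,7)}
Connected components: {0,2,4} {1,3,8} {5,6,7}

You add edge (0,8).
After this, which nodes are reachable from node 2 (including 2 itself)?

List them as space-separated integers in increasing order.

Answer: 0 1 2 3 4 8

Derivation:
Before: nodes reachable from 2: {0,2,4}
Adding (0,8): merges 2's component with another. Reachability grows.
After: nodes reachable from 2: {0,1,2,3,4,8}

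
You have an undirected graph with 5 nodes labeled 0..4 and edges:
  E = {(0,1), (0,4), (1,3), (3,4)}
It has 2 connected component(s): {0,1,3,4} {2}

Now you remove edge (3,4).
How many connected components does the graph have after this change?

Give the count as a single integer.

Initial component count: 2
Remove (3,4): not a bridge. Count unchanged: 2.
  After removal, components: {0,1,3,4} {2}
New component count: 2

Answer: 2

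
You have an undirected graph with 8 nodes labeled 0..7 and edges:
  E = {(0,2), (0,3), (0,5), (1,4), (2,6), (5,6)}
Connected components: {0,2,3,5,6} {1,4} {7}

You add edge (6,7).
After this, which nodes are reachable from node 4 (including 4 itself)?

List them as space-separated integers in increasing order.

Before: nodes reachable from 4: {1,4}
Adding (6,7): merges two components, but neither contains 4. Reachability from 4 unchanged.
After: nodes reachable from 4: {1,4}

Answer: 1 4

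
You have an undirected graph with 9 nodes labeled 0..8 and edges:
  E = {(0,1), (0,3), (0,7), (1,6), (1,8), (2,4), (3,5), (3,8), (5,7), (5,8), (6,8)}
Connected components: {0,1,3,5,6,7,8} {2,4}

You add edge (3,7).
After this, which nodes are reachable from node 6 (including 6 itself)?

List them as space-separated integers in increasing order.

Answer: 0 1 3 5 6 7 8

Derivation:
Before: nodes reachable from 6: {0,1,3,5,6,7,8}
Adding (3,7): both endpoints already in same component. Reachability from 6 unchanged.
After: nodes reachable from 6: {0,1,3,5,6,7,8}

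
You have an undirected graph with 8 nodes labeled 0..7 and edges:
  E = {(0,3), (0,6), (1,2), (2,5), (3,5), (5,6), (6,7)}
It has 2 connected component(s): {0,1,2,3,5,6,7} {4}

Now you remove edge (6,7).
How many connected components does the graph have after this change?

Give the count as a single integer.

Initial component count: 2
Remove (6,7): it was a bridge. Count increases: 2 -> 3.
  After removal, components: {0,1,2,3,5,6} {4} {7}
New component count: 3

Answer: 3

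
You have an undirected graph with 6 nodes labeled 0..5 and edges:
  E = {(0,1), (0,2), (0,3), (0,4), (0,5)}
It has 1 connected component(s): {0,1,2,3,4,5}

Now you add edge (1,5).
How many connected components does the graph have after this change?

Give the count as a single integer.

Answer: 1

Derivation:
Initial component count: 1
Add (1,5): endpoints already in same component. Count unchanged: 1.
New component count: 1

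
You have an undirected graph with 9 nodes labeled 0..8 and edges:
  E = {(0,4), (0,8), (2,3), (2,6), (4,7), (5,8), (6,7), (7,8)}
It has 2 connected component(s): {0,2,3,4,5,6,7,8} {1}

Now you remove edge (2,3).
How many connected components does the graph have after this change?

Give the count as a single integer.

Answer: 3

Derivation:
Initial component count: 2
Remove (2,3): it was a bridge. Count increases: 2 -> 3.
  After removal, components: {0,2,4,5,6,7,8} {1} {3}
New component count: 3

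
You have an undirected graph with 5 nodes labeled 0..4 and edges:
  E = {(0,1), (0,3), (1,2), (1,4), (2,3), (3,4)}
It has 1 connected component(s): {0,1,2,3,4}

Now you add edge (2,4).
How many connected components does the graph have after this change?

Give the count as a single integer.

Answer: 1

Derivation:
Initial component count: 1
Add (2,4): endpoints already in same component. Count unchanged: 1.
New component count: 1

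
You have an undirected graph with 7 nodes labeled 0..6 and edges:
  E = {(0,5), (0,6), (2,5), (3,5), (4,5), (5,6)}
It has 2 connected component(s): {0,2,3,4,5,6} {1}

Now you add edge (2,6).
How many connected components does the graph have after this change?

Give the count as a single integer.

Initial component count: 2
Add (2,6): endpoints already in same component. Count unchanged: 2.
New component count: 2

Answer: 2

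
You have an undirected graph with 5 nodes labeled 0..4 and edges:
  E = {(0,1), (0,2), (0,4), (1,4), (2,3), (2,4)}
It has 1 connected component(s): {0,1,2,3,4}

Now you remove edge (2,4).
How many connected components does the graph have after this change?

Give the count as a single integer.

Initial component count: 1
Remove (2,4): not a bridge. Count unchanged: 1.
  After removal, components: {0,1,2,3,4}
New component count: 1

Answer: 1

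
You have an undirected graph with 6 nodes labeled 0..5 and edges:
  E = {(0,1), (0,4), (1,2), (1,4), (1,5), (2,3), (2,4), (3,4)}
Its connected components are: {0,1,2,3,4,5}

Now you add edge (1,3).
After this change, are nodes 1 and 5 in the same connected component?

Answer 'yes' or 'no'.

Initial components: {0,1,2,3,4,5}
Adding edge (1,3): both already in same component {0,1,2,3,4,5}. No change.
New components: {0,1,2,3,4,5}
Are 1 and 5 in the same component? yes

Answer: yes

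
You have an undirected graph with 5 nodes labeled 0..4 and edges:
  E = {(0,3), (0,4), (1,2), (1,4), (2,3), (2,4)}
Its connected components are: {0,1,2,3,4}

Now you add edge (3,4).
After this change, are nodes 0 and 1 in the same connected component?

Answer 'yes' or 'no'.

Answer: yes

Derivation:
Initial components: {0,1,2,3,4}
Adding edge (3,4): both already in same component {0,1,2,3,4}. No change.
New components: {0,1,2,3,4}
Are 0 and 1 in the same component? yes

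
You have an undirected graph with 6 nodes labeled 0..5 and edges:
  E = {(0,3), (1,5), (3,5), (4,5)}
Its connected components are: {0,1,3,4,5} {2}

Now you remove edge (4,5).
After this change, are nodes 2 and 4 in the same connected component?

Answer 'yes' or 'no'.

Initial components: {0,1,3,4,5} {2}
Removing edge (4,5): it was a bridge — component count 2 -> 3.
New components: {0,1,3,5} {2} {4}
Are 2 and 4 in the same component? no

Answer: no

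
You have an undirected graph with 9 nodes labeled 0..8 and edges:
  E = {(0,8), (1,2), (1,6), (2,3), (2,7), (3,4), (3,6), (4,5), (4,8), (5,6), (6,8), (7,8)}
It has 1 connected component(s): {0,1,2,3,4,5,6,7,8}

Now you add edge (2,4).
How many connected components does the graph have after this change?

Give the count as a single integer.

Answer: 1

Derivation:
Initial component count: 1
Add (2,4): endpoints already in same component. Count unchanged: 1.
New component count: 1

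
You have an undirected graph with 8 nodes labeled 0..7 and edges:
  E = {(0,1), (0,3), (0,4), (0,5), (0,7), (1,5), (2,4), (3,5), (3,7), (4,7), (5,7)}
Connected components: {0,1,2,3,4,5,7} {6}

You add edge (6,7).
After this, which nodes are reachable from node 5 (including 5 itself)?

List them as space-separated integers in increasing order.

Answer: 0 1 2 3 4 5 6 7

Derivation:
Before: nodes reachable from 5: {0,1,2,3,4,5,7}
Adding (6,7): merges 5's component with another. Reachability grows.
After: nodes reachable from 5: {0,1,2,3,4,5,6,7}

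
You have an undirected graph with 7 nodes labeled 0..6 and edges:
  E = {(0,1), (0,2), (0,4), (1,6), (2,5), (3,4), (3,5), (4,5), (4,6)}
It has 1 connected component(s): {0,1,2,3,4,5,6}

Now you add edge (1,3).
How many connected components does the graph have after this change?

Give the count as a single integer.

Answer: 1

Derivation:
Initial component count: 1
Add (1,3): endpoints already in same component. Count unchanged: 1.
New component count: 1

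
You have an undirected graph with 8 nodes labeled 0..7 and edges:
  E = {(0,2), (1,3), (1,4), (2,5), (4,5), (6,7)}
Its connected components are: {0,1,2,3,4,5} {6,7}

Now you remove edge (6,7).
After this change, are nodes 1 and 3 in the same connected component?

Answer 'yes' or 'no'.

Initial components: {0,1,2,3,4,5} {6,7}
Removing edge (6,7): it was a bridge — component count 2 -> 3.
New components: {0,1,2,3,4,5} {6} {7}
Are 1 and 3 in the same component? yes

Answer: yes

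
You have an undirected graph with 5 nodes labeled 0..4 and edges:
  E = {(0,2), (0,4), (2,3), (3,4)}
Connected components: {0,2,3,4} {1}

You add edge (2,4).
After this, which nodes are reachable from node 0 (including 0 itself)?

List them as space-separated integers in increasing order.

Before: nodes reachable from 0: {0,2,3,4}
Adding (2,4): both endpoints already in same component. Reachability from 0 unchanged.
After: nodes reachable from 0: {0,2,3,4}

Answer: 0 2 3 4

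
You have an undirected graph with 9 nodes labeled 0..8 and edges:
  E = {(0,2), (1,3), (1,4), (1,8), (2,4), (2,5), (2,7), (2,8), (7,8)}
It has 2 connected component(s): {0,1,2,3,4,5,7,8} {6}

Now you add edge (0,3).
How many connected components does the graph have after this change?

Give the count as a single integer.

Answer: 2

Derivation:
Initial component count: 2
Add (0,3): endpoints already in same component. Count unchanged: 2.
New component count: 2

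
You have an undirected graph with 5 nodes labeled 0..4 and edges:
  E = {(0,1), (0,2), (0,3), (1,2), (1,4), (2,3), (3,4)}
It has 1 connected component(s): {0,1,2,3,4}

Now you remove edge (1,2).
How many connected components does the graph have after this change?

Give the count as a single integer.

Answer: 1

Derivation:
Initial component count: 1
Remove (1,2): not a bridge. Count unchanged: 1.
  After removal, components: {0,1,2,3,4}
New component count: 1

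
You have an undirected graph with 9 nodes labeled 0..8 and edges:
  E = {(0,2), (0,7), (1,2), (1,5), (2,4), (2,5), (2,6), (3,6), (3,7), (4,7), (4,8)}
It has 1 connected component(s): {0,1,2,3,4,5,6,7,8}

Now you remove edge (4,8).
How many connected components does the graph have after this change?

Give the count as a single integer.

Answer: 2

Derivation:
Initial component count: 1
Remove (4,8): it was a bridge. Count increases: 1 -> 2.
  After removal, components: {0,1,2,3,4,5,6,7} {8}
New component count: 2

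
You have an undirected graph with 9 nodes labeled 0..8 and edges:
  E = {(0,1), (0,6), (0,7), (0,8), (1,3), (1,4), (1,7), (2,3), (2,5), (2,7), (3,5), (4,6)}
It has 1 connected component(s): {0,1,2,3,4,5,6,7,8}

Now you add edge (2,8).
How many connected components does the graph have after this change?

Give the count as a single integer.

Initial component count: 1
Add (2,8): endpoints already in same component. Count unchanged: 1.
New component count: 1

Answer: 1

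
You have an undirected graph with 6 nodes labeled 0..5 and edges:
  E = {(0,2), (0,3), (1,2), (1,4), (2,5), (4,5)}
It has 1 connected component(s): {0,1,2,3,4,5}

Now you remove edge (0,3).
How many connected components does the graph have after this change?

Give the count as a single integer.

Answer: 2

Derivation:
Initial component count: 1
Remove (0,3): it was a bridge. Count increases: 1 -> 2.
  After removal, components: {0,1,2,4,5} {3}
New component count: 2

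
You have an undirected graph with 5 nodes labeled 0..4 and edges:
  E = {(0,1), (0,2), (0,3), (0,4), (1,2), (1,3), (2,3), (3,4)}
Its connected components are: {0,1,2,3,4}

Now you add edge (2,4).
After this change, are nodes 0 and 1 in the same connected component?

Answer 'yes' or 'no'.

Initial components: {0,1,2,3,4}
Adding edge (2,4): both already in same component {0,1,2,3,4}. No change.
New components: {0,1,2,3,4}
Are 0 and 1 in the same component? yes

Answer: yes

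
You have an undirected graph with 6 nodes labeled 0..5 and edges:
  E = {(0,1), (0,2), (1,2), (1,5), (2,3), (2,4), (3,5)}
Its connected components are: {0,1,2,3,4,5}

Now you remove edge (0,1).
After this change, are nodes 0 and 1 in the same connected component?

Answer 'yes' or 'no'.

Initial components: {0,1,2,3,4,5}
Removing edge (0,1): not a bridge — component count unchanged at 1.
New components: {0,1,2,3,4,5}
Are 0 and 1 in the same component? yes

Answer: yes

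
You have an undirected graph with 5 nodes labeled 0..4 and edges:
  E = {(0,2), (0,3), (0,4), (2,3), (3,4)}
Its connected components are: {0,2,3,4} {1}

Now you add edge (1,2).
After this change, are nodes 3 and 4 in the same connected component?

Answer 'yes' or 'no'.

Initial components: {0,2,3,4} {1}
Adding edge (1,2): merges {1} and {0,2,3,4}.
New components: {0,1,2,3,4}
Are 3 and 4 in the same component? yes

Answer: yes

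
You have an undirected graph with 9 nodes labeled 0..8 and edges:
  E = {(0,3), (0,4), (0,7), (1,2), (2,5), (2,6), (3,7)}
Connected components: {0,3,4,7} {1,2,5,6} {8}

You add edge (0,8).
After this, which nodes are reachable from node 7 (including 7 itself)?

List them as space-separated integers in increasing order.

Before: nodes reachable from 7: {0,3,4,7}
Adding (0,8): merges 7's component with another. Reachability grows.
After: nodes reachable from 7: {0,3,4,7,8}

Answer: 0 3 4 7 8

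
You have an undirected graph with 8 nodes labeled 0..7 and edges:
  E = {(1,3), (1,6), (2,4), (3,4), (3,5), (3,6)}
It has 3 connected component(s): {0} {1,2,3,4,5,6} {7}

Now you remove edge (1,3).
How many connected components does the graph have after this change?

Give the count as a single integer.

Answer: 3

Derivation:
Initial component count: 3
Remove (1,3): not a bridge. Count unchanged: 3.
  After removal, components: {0} {1,2,3,4,5,6} {7}
New component count: 3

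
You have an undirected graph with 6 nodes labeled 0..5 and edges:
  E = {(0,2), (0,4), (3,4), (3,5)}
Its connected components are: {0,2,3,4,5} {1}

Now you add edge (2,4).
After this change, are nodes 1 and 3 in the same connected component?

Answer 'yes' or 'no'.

Answer: no

Derivation:
Initial components: {0,2,3,4,5} {1}
Adding edge (2,4): both already in same component {0,2,3,4,5}. No change.
New components: {0,2,3,4,5} {1}
Are 1 and 3 in the same component? no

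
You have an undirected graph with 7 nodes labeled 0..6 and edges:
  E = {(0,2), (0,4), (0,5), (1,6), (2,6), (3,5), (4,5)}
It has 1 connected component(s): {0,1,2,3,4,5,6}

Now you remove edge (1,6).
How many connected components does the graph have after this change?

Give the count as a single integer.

Initial component count: 1
Remove (1,6): it was a bridge. Count increases: 1 -> 2.
  After removal, components: {0,2,3,4,5,6} {1}
New component count: 2

Answer: 2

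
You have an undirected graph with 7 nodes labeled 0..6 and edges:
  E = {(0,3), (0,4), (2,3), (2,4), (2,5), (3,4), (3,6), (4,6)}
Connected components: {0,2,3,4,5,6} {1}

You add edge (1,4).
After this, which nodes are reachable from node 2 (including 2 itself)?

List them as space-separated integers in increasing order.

Answer: 0 1 2 3 4 5 6

Derivation:
Before: nodes reachable from 2: {0,2,3,4,5,6}
Adding (1,4): merges 2's component with another. Reachability grows.
After: nodes reachable from 2: {0,1,2,3,4,5,6}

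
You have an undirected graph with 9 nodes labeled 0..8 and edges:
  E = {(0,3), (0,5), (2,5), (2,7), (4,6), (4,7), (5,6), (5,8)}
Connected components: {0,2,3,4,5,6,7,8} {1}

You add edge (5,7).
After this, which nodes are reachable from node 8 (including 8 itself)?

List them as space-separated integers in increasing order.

Before: nodes reachable from 8: {0,2,3,4,5,6,7,8}
Adding (5,7): both endpoints already in same component. Reachability from 8 unchanged.
After: nodes reachable from 8: {0,2,3,4,5,6,7,8}

Answer: 0 2 3 4 5 6 7 8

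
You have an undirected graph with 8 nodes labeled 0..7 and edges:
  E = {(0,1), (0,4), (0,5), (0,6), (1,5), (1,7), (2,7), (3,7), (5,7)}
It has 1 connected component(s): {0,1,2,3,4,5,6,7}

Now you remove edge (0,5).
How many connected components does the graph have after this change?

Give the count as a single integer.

Initial component count: 1
Remove (0,5): not a bridge. Count unchanged: 1.
  After removal, components: {0,1,2,3,4,5,6,7}
New component count: 1

Answer: 1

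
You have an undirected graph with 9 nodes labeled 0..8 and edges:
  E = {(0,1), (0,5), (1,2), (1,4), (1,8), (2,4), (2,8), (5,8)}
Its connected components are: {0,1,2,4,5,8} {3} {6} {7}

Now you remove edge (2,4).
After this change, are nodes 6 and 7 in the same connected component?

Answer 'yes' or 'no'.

Answer: no

Derivation:
Initial components: {0,1,2,4,5,8} {3} {6} {7}
Removing edge (2,4): not a bridge — component count unchanged at 4.
New components: {0,1,2,4,5,8} {3} {6} {7}
Are 6 and 7 in the same component? no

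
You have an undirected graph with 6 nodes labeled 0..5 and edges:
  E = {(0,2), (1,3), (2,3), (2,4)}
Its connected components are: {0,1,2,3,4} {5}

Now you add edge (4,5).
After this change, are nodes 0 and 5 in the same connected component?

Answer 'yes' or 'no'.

Answer: yes

Derivation:
Initial components: {0,1,2,3,4} {5}
Adding edge (4,5): merges {0,1,2,3,4} and {5}.
New components: {0,1,2,3,4,5}
Are 0 and 5 in the same component? yes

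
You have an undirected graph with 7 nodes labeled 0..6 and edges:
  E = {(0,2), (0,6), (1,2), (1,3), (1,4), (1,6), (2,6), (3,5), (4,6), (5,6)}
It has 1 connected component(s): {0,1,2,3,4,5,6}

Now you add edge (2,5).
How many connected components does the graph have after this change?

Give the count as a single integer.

Answer: 1

Derivation:
Initial component count: 1
Add (2,5): endpoints already in same component. Count unchanged: 1.
New component count: 1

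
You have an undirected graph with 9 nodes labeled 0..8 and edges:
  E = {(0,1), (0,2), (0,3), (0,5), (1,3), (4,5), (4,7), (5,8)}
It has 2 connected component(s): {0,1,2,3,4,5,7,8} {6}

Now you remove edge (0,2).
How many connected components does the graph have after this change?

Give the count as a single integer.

Initial component count: 2
Remove (0,2): it was a bridge. Count increases: 2 -> 3.
  After removal, components: {0,1,3,4,5,7,8} {2} {6}
New component count: 3

Answer: 3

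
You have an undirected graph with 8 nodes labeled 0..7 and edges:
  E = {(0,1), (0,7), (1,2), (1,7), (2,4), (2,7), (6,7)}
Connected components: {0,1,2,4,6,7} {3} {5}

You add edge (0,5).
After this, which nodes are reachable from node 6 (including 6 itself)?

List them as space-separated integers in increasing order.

Before: nodes reachable from 6: {0,1,2,4,6,7}
Adding (0,5): merges 6's component with another. Reachability grows.
After: nodes reachable from 6: {0,1,2,4,5,6,7}

Answer: 0 1 2 4 5 6 7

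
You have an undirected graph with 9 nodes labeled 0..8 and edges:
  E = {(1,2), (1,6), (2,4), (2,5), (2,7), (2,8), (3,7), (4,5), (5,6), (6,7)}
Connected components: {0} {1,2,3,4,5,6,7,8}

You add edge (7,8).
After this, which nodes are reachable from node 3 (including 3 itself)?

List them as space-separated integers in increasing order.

Answer: 1 2 3 4 5 6 7 8

Derivation:
Before: nodes reachable from 3: {1,2,3,4,5,6,7,8}
Adding (7,8): both endpoints already in same component. Reachability from 3 unchanged.
After: nodes reachable from 3: {1,2,3,4,5,6,7,8}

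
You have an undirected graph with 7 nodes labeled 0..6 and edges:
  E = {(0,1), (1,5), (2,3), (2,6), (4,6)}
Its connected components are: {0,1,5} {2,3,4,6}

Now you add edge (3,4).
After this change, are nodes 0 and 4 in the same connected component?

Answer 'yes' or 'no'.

Initial components: {0,1,5} {2,3,4,6}
Adding edge (3,4): both already in same component {2,3,4,6}. No change.
New components: {0,1,5} {2,3,4,6}
Are 0 and 4 in the same component? no

Answer: no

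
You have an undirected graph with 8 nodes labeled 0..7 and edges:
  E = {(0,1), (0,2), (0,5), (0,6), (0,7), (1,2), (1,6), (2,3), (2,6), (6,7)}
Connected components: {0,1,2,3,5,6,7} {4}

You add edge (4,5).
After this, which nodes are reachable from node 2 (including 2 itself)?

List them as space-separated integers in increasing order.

Answer: 0 1 2 3 4 5 6 7

Derivation:
Before: nodes reachable from 2: {0,1,2,3,5,6,7}
Adding (4,5): merges 2's component with another. Reachability grows.
After: nodes reachable from 2: {0,1,2,3,4,5,6,7}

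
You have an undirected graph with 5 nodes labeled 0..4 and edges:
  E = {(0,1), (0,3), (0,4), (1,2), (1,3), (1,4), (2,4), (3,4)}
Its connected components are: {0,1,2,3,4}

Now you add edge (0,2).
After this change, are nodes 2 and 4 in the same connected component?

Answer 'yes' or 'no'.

Initial components: {0,1,2,3,4}
Adding edge (0,2): both already in same component {0,1,2,3,4}. No change.
New components: {0,1,2,3,4}
Are 2 and 4 in the same component? yes

Answer: yes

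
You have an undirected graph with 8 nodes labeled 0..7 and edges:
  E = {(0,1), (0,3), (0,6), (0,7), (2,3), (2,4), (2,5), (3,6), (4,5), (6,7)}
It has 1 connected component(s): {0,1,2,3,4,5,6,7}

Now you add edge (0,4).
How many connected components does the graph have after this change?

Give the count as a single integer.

Initial component count: 1
Add (0,4): endpoints already in same component. Count unchanged: 1.
New component count: 1

Answer: 1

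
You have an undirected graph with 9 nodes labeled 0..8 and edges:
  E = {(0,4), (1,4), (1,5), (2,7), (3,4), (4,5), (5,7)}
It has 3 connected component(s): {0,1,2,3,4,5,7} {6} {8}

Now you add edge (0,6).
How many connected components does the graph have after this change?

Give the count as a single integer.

Answer: 2

Derivation:
Initial component count: 3
Add (0,6): merges two components. Count decreases: 3 -> 2.
New component count: 2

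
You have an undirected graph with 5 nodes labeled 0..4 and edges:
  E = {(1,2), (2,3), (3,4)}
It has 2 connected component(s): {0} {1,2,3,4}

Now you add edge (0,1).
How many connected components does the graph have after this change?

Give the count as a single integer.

Answer: 1

Derivation:
Initial component count: 2
Add (0,1): merges two components. Count decreases: 2 -> 1.
New component count: 1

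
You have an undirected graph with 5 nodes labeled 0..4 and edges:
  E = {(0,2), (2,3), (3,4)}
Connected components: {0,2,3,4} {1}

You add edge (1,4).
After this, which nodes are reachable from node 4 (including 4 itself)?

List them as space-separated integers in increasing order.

Before: nodes reachable from 4: {0,2,3,4}
Adding (1,4): merges 4's component with another. Reachability grows.
After: nodes reachable from 4: {0,1,2,3,4}

Answer: 0 1 2 3 4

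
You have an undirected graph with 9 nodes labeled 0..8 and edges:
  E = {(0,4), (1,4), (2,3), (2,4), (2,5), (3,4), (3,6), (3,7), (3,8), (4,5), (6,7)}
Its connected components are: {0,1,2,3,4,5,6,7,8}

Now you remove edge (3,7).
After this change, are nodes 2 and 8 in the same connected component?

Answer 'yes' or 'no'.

Answer: yes

Derivation:
Initial components: {0,1,2,3,4,5,6,7,8}
Removing edge (3,7): not a bridge — component count unchanged at 1.
New components: {0,1,2,3,4,5,6,7,8}
Are 2 and 8 in the same component? yes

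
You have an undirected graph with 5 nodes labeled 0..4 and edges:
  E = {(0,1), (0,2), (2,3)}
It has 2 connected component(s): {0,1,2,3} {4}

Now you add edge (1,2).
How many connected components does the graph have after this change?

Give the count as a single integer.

Initial component count: 2
Add (1,2): endpoints already in same component. Count unchanged: 2.
New component count: 2

Answer: 2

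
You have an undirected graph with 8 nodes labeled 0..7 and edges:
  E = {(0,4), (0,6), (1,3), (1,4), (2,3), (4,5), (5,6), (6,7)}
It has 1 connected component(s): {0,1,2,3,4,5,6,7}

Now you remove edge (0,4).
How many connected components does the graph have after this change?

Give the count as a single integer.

Answer: 1

Derivation:
Initial component count: 1
Remove (0,4): not a bridge. Count unchanged: 1.
  After removal, components: {0,1,2,3,4,5,6,7}
New component count: 1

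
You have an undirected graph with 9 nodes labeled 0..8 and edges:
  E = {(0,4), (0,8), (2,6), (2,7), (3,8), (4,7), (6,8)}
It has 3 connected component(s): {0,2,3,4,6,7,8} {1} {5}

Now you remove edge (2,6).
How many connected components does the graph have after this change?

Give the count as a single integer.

Initial component count: 3
Remove (2,6): not a bridge. Count unchanged: 3.
  After removal, components: {0,2,3,4,6,7,8} {1} {5}
New component count: 3

Answer: 3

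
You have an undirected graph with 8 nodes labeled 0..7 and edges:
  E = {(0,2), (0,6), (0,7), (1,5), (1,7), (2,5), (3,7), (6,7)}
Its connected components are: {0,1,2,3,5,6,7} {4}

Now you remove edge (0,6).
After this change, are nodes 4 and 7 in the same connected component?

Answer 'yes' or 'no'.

Initial components: {0,1,2,3,5,6,7} {4}
Removing edge (0,6): not a bridge — component count unchanged at 2.
New components: {0,1,2,3,5,6,7} {4}
Are 4 and 7 in the same component? no

Answer: no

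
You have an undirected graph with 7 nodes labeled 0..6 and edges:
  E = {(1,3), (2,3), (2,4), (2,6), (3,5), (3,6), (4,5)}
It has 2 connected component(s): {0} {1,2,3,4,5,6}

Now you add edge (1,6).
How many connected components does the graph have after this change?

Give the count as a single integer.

Answer: 2

Derivation:
Initial component count: 2
Add (1,6): endpoints already in same component. Count unchanged: 2.
New component count: 2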